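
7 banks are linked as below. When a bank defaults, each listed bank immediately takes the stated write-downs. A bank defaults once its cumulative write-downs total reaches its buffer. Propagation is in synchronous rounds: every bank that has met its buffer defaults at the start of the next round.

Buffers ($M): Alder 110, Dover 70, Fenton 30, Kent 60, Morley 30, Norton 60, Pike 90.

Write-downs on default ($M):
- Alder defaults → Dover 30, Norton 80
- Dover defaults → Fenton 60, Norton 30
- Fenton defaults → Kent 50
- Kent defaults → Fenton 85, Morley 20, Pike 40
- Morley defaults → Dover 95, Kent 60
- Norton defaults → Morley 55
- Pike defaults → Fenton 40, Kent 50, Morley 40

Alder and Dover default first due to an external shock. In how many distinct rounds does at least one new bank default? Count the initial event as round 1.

Round 1 — Alder, Dover default (initial).
  Fenton: +60 → 60 ≥ 30
  Norton: +80+30 → 110 ≥ 60
Round 2 — Fenton, Norton default.
  Kent: +50 → 50 < 60
  Morley: +55 → 55 ≥ 30
Round 3 — Morley defaults.
  Kent: +60 → 110 ≥ 60
Round 4 — Kent defaults.
  Pike: +40 → 40 < 90
No further defaults.

4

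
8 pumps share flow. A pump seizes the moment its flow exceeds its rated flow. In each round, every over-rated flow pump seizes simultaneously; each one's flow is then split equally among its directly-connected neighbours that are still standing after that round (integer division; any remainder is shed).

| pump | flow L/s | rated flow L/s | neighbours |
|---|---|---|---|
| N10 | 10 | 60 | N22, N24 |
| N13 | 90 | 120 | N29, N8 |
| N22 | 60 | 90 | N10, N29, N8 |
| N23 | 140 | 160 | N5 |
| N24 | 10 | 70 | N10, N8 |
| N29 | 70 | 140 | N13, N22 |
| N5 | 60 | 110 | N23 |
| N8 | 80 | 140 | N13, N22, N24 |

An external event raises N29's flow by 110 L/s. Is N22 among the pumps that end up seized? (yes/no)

Round 1 — N29 at 180 > 140. N29 seizes.
  N29 sheds 180 L/s to N13, N22: 90 each.
    N13: 90+90 = 180 > 120
    N22: 60+90 = 150 > 90
Round 2 — N13, N22 seize.
  N13 sheds 180 L/s to N8: 180 each.
    N8: 80+180 = 260 > 140
  N22 sheds 150 L/s to N10, N8: 75 each.
    N10: 10+75 = 85 > 60
    N8: 260+75 = 335 > 140
Round 3 — N10, N8 seize.
  N10 sheds 85 L/s to N24: 85 each.
    N24: 10+85 = 95 > 70
  N8 sheds 335 L/s to N24: 335 each.
    N24: 95+335 = 430 > 70
Round 4 — N24 seizes.
  N24 sheds 430 L/s: no online neighbours, lost.
No further seizures.

yes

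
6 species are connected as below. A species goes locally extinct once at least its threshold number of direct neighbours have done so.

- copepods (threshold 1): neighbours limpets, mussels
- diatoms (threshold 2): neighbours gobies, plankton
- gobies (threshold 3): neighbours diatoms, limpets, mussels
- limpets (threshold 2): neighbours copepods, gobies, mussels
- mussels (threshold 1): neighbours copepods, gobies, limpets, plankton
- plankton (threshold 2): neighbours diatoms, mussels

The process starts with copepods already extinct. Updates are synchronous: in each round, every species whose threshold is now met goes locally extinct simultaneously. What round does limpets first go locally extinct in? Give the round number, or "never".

3

Round 1 — copepods goes locally extinct (initial).
Round 2 — checking thresholds:
  limpets: 1 of 3 neighbours < 2, not yet.
  mussels: 1 of 4 neighbours ≥ 1, goes locally extinct.
Round 3 — checking thresholds:
  gobies: 1 of 3 neighbours < 3, not yet.
  limpets: 2 of 3 neighbours ≥ 2, goes locally extinct.
  plankton: 1 of 2 neighbours < 2, not yet.
Round 4 — no new extinctions; cascade stops.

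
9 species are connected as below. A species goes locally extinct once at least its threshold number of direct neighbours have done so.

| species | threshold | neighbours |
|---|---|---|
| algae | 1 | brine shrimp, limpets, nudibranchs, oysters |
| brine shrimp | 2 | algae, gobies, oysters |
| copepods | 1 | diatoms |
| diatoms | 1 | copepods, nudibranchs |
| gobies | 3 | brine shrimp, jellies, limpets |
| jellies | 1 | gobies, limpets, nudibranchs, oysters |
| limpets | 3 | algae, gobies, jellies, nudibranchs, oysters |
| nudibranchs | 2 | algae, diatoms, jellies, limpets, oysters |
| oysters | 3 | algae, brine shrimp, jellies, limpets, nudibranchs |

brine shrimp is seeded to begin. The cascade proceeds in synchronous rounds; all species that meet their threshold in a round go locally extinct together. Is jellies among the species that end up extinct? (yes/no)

no

Round 1 — brine shrimp goes locally extinct (initial).
Round 2 — checking thresholds:
  algae: 1 of 4 neighbours ≥ 1, goes locally extinct.
  gobies: 1 of 3 neighbours < 3, holds.
  oysters: 1 of 5 neighbours < 3, holds.
Round 3 — no new extinctions; cascade stops.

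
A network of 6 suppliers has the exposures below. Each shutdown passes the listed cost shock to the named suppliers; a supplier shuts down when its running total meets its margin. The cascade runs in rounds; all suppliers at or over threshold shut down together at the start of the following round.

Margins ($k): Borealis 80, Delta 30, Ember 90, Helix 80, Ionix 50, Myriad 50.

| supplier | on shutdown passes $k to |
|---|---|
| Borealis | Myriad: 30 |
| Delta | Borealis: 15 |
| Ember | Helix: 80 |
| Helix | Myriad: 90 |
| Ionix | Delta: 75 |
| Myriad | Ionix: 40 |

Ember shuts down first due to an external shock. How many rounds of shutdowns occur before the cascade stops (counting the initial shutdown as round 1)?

Round 1 — Ember shuts down (initial).
  Helix: +80 → 80 ≥ 80
Round 2 — Helix shuts down.
  Myriad: +90 → 90 ≥ 50
Round 3 — Myriad shuts down.
  Ionix: +40 → 40 < 50
No further shutdowns.

3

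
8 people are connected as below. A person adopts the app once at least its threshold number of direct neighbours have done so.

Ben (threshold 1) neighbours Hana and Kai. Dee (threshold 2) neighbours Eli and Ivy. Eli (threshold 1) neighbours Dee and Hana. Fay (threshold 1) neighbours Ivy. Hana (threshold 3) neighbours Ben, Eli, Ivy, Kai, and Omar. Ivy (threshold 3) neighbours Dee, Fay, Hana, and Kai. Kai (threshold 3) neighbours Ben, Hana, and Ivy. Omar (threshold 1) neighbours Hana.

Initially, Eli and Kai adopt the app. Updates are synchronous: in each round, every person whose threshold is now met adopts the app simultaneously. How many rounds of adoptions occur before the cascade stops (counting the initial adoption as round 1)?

4

Round 1 — Eli, Kai adopt the app (initial).
Round 2 — checking thresholds:
  Ben: 1 of 2 neighbours ≥ 1, adopts the app.
  Dee: 1 of 2 neighbours < 2, not yet.
  Hana: 2 of 5 neighbours < 3, not yet.
  Ivy: 1 of 4 neighbours < 3, not yet.
Round 3 — checking thresholds:
  Dee: 1 of 2 neighbours < 2, not yet.
  Hana: 3 of 5 neighbours ≥ 3, adopts the app.
  Ivy: 1 of 4 neighbours < 3, not yet.
Round 4 — checking thresholds:
  Dee: 1 of 2 neighbours < 2, not yet.
  Ivy: 2 of 4 neighbours < 3, not yet.
  Omar: 1 of 1 neighbours ≥ 1, adopts the app.
Round 5 — no new adoptions; cascade stops.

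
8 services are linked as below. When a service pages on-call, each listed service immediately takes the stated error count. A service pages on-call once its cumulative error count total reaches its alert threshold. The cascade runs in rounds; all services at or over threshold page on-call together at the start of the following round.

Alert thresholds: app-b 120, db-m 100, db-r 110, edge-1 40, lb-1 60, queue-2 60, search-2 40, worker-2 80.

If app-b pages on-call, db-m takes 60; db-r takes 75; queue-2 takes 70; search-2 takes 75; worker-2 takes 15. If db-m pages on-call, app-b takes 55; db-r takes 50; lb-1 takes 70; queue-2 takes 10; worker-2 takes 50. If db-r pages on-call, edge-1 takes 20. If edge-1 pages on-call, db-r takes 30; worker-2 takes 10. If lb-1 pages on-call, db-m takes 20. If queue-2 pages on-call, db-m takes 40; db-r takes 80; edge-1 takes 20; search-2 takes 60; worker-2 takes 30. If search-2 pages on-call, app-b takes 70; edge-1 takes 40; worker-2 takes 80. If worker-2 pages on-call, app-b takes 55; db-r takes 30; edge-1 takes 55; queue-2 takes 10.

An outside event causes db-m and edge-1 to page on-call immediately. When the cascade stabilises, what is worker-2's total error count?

60

Round 1 — db-m, edge-1 page on-call (initial).
  app-b: +55 → 55 < 120
  db-r: +50+30 → 80 < 110
  lb-1: +70 → 70 ≥ 60
  queue-2: +10 → 10 < 60
  worker-2: +50+10 → 60 < 80
Round 2 — lb-1 pages on-call.
No further pages.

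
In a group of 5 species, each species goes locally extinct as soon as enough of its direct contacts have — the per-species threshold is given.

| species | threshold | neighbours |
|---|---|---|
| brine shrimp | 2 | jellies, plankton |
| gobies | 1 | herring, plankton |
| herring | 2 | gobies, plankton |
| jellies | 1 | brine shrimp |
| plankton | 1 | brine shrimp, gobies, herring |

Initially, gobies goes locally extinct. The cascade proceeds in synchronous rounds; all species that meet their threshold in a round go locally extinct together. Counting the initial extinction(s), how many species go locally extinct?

Round 1 — gobies goes locally extinct (initial).
Round 2 — checking thresholds:
  herring: 1 of 2 neighbours < 2, below threshold.
  plankton: 1 of 3 neighbours ≥ 1, goes locally extinct.
Round 3 — checking thresholds:
  brine shrimp: 1 of 2 neighbours < 2, below threshold.
  herring: 2 of 2 neighbours ≥ 2, goes locally extinct.
Round 4 — no new extinctions; cascade stops.

3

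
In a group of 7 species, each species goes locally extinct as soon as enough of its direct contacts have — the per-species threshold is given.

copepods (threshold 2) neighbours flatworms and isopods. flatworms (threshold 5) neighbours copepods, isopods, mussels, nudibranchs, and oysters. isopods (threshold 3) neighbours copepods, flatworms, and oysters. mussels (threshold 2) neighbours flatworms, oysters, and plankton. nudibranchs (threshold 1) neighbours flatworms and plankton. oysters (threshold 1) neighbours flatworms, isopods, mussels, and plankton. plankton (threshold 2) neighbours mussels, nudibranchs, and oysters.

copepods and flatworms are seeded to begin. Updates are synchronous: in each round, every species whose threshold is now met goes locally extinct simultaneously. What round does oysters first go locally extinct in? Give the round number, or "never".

Round 1 — copepods, flatworms go locally extinct (initial).
Round 2 — checking thresholds:
  isopods: 2 of 3 neighbours < 3, below threshold.
  mussels: 1 of 3 neighbours < 2, below threshold.
  nudibranchs: 1 of 2 neighbours ≥ 1, goes locally extinct.
  oysters: 1 of 4 neighbours ≥ 1, goes locally extinct.
Round 3 — checking thresholds:
  isopods: 3 of 3 neighbours ≥ 3, goes locally extinct.
  mussels: 2 of 3 neighbours ≥ 2, goes locally extinct.
  plankton: 2 of 3 neighbours ≥ 2, goes locally extinct.
Round 4 — no new extinctions; cascade stops.

2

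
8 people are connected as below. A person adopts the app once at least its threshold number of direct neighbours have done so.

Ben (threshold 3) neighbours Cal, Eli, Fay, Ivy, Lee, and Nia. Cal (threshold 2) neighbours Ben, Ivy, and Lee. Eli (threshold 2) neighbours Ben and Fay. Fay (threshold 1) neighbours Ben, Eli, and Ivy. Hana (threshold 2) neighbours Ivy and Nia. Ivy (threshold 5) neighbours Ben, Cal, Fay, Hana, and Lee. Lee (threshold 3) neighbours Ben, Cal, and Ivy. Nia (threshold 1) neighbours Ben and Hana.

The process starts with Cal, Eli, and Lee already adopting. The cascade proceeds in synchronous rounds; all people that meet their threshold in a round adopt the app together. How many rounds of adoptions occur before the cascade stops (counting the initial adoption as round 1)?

3

Round 1 — Cal, Eli, Lee adopt the app (initial).
Round 2 — checking thresholds:
  Ben: 3 of 6 neighbours ≥ 3, adopts the app.
  Fay: 1 of 3 neighbours ≥ 1, adopts the app.
  Ivy: 2 of 5 neighbours < 5, below threshold.
Round 3 — checking thresholds:
  Ivy: 4 of 5 neighbours < 5, below threshold.
  Nia: 1 of 2 neighbours ≥ 1, adopts the app.
Round 4 — no new adoptions; cascade stops.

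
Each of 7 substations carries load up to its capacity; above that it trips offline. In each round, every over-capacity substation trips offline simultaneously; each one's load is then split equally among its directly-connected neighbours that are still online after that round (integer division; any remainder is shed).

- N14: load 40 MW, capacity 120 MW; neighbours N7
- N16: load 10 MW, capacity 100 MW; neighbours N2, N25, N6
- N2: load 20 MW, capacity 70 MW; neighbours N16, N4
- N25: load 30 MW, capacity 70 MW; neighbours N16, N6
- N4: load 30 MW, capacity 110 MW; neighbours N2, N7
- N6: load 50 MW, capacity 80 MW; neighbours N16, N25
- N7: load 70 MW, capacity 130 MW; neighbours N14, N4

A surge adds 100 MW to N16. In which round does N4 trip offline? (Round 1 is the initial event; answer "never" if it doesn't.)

Round 1 — N16 at 110 > 100. N16 trips offline.
  N16 sheds 110 MW to N2, N25, N6: 36 each (2 lost).
    N2: 20+36 = 56 ≤ 70
    N25: 30+36 = 66 ≤ 70
    N6: 50+36 = 86 > 80
Round 2 — N6 trips offline.
  N6 sheds 86 MW to N25: 86 each.
    N25: 66+86 = 152 > 70
Round 3 — N25 trips offline.
  N25 sheds 152 MW: no online neighbours, lost.
No further trips.

never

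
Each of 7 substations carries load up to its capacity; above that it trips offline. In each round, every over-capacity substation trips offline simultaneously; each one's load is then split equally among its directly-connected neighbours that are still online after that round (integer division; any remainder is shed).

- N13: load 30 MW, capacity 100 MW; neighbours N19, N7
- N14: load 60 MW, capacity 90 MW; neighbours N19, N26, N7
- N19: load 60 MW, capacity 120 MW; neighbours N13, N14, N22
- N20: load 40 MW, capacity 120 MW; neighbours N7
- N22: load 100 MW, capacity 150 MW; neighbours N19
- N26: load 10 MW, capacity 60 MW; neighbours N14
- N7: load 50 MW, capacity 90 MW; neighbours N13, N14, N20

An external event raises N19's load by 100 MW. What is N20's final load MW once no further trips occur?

Round 1 — N19 at 160 > 120. N19 trips offline.
  N19 sheds 160 MW to N13, N14, N22: 53 each (1 lost).
    N13: 30+53 = 83 ≤ 100
    N14: 60+53 = 113 > 90
    N22: 100+53 = 153 > 150
Round 2 — N14, N22 trip offline.
  N14 sheds 113 MW to N26, N7: 56 each (1 lost).
    N26: 10+56 = 66 > 60
    N7: 50+56 = 106 > 90
  N22 sheds 153 MW: no online neighbours, lost.
Round 3 — N26, N7 trip offline.
  N26 sheds 66 MW: no online neighbours, lost.
  N7 sheds 106 MW to N13, N20: 53 each.
    N13: 83+53 = 136 > 100
    N20: 40+53 = 93 ≤ 120
Round 4 — N13 trips offline.
  N13 sheds 136 MW: no online neighbours, lost.
No further trips.

93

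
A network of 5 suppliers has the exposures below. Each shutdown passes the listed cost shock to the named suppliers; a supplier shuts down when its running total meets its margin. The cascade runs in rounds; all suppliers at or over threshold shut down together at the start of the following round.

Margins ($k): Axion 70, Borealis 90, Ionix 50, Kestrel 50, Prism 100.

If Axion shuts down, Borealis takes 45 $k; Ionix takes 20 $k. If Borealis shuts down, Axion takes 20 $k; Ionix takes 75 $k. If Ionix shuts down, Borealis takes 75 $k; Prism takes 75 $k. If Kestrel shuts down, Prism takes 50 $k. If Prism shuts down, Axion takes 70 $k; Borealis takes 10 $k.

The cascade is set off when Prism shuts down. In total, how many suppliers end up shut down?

2

Round 1 — Prism shuts down (initial).
  Axion: +70 → 70 ≥ 70
  Borealis: +10 → 10 < 90
Round 2 — Axion shuts down.
  Borealis: +45 → 55 < 90
  Ionix: +20 → 20 < 50
No further shutdowns.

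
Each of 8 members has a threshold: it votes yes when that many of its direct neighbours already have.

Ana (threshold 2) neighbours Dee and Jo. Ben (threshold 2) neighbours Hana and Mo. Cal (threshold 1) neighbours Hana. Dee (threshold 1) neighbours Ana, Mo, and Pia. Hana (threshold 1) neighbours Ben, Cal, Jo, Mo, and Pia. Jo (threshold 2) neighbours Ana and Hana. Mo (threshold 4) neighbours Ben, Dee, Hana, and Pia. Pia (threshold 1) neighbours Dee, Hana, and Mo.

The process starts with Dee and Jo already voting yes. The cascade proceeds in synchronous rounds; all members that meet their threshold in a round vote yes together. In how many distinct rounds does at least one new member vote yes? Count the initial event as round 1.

Round 1 — Dee, Jo vote yes (initial).
Round 2 — checking thresholds:
  Ana: 2 of 2 neighbours ≥ 2, votes yes.
  Hana: 1 of 5 neighbours ≥ 1, votes yes.
  Mo: 1 of 4 neighbours < 4, holds.
  Pia: 1 of 3 neighbours ≥ 1, votes yes.
Round 3 — checking thresholds:
  Ben: 1 of 2 neighbours < 2, holds.
  Cal: 1 of 1 neighbours ≥ 1, votes yes.
  Mo: 3 of 4 neighbours < 4, holds.
Round 4 — no new yes votes; cascade stops.

3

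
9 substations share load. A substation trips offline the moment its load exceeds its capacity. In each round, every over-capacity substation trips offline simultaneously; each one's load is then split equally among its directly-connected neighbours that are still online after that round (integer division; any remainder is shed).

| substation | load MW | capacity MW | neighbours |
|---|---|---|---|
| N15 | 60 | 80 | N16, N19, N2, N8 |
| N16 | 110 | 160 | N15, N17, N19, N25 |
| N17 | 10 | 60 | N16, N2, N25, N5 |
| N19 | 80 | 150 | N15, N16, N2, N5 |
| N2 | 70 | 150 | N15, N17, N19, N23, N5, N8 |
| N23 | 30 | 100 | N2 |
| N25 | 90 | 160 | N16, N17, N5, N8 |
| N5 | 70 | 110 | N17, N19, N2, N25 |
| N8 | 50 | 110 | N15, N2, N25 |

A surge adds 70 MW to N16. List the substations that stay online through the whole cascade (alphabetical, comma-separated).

N23

Round 1 — N16 at 180 > 160. N16 trips offline.
  N16 sheds 180 MW to N15, N17, N19, N25: 45 each.
    N15: 60+45 = 105 > 80
    N17: 10+45 = 55 ≤ 60
    N19: 80+45 = 125 ≤ 150
    N25: 90+45 = 135 ≤ 160
Round 2 — N15 trips offline.
  N15 sheds 105 MW to N19, N2, N8: 35 each.
    N19: 125+35 = 160 > 150
    N2: 70+35 = 105 ≤ 150
    N8: 50+35 = 85 ≤ 110
Round 3 — N19 trips offline.
  N19 sheds 160 MW to N2, N5: 80 each.
    N2: 105+80 = 185 > 150
    N5: 70+80 = 150 > 110
Round 4 — N2, N5 trip offline.
  N2 sheds 185 MW to N17, N23, N8: 61 each (2 lost).
    N17: 55+61 = 116 > 60
    N23: 30+61 = 91 ≤ 100
    N8: 85+61 = 146 > 110
  N5 sheds 150 MW to N17, N25: 75 each.
    N17: 116+75 = 191 > 60
    N25: 135+75 = 210 > 160
Round 5 — N17, N25, N8 trip offline.
  N17 sheds 191 MW: no online neighbours, lost.
  N25 sheds 210 MW: no online neighbours, lost.
  N8 sheds 146 MW: no online neighbours, lost.
No further trips.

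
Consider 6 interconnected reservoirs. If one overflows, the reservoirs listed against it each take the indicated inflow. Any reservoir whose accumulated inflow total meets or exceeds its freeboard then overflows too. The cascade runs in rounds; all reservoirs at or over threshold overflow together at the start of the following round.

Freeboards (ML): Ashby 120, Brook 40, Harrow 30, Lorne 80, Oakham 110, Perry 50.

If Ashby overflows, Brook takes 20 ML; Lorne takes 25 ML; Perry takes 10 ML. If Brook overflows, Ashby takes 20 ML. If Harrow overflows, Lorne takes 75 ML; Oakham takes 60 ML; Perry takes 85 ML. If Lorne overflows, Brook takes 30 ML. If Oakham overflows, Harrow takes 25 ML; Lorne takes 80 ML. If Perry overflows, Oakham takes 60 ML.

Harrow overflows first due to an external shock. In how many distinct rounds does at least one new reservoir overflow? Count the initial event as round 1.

Round 1 — Harrow overflows (initial).
  Lorne: +75 → 75 < 80
  Oakham: +60 → 60 < 110
  Perry: +85 → 85 ≥ 50
Round 2 — Perry overflows.
  Oakham: +60 → 120 ≥ 110
Round 3 — Oakham overflows.
  Lorne: +80 → 155 ≥ 80
Round 4 — Lorne overflows.
  Brook: +30 → 30 < 40
No further overflows.

4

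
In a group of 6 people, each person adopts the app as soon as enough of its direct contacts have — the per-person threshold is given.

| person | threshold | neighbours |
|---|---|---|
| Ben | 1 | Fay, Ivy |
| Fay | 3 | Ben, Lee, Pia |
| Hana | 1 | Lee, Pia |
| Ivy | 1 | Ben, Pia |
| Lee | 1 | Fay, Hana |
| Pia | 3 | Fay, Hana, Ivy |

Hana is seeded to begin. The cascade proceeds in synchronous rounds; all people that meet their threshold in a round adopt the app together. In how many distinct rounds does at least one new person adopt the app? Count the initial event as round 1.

Round 1 — Hana adopts the app (initial).
Round 2 — checking thresholds:
  Lee: 1 of 2 neighbours ≥ 1, adopts the app.
  Pia: 1 of 3 neighbours < 3, holds.
Round 3 — no new adoptions; cascade stops.

2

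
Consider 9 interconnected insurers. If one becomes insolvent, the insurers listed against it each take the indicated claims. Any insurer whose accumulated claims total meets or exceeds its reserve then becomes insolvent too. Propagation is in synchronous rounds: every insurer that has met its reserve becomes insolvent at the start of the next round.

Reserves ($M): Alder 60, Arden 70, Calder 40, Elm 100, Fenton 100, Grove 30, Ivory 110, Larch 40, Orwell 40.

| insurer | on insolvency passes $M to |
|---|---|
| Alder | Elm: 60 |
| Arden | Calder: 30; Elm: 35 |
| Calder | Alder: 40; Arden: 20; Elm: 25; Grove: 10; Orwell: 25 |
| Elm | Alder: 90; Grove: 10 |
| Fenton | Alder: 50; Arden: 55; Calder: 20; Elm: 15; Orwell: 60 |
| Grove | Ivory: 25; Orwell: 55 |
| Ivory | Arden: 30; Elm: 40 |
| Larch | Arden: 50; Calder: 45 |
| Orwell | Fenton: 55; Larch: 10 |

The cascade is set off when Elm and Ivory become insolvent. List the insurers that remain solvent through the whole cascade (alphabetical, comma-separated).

Round 1 — Elm, Ivory become insolvent (initial).
  Alder: +90 → 90 ≥ 60
  Arden: +30 → 30 < 70
  Grove: +10 → 10 < 30
Round 2 — Alder becomes insolvent.
No further insolvencies.

Arden, Calder, Fenton, Grove, Larch, Orwell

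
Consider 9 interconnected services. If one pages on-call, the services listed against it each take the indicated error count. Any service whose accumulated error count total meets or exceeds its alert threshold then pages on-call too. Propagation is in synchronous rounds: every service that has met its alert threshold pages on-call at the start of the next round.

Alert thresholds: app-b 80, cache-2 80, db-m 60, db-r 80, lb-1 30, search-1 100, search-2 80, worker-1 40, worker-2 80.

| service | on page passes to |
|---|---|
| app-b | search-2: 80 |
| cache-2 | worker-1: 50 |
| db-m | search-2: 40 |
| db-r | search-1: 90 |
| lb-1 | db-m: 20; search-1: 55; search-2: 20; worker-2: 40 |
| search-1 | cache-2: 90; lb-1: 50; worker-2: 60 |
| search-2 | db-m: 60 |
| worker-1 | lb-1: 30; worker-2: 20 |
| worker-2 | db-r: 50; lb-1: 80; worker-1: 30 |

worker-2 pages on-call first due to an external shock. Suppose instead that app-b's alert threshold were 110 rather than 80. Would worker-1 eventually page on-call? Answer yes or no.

With app-b's alert threshold at 110:
Round 1 — worker-2 pages on-call (initial).
  db-r: +50 → 50 < 80
  lb-1: +80 → 80 ≥ 30
  worker-1: +30 → 30 < 40
Round 2 — lb-1 pages on-call.
  db-m: +20 → 20 < 60
  search-1: +55 → 55 < 100
  search-2: +20 → 20 < 80
No further pages.

no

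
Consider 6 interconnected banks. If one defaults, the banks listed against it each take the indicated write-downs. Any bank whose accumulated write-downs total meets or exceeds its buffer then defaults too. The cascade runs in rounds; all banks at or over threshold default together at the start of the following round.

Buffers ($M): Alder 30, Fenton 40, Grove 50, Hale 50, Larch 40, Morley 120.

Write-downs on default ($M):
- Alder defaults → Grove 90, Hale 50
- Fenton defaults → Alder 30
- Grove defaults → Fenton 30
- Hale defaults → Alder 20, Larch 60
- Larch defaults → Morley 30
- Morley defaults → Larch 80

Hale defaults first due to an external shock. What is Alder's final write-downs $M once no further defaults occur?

Round 1 — Hale defaults (initial).
  Alder: +20 → 20 < 30
  Larch: +60 → 60 ≥ 40
Round 2 — Larch defaults.
  Morley: +30 → 30 < 120
No further defaults.

20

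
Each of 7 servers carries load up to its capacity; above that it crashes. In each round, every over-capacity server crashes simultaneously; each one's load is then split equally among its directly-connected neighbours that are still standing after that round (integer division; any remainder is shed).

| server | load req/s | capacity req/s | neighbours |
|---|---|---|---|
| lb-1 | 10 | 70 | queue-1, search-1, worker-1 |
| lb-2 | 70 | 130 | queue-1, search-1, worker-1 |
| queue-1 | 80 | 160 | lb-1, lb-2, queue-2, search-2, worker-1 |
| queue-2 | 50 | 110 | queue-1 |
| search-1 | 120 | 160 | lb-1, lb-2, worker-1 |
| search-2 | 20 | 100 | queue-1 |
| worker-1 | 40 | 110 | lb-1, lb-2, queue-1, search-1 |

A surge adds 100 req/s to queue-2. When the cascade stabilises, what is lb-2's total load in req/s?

Round 1 — queue-2 at 150 > 110. queue-2 crashes.
  queue-2 sheds 150 req/s to queue-1: 150 each.
    queue-1: 80+150 = 230 > 160
Round 2 — queue-1 crashes.
  queue-1 sheds 230 req/s to lb-1, lb-2, search-2, worker-1: 57 each (2 lost).
    lb-1: 10+57 = 67 ≤ 70
    lb-2: 70+57 = 127 ≤ 130
    search-2: 20+57 = 77 ≤ 100
    worker-1: 40+57 = 97 ≤ 110
No further crashes.

127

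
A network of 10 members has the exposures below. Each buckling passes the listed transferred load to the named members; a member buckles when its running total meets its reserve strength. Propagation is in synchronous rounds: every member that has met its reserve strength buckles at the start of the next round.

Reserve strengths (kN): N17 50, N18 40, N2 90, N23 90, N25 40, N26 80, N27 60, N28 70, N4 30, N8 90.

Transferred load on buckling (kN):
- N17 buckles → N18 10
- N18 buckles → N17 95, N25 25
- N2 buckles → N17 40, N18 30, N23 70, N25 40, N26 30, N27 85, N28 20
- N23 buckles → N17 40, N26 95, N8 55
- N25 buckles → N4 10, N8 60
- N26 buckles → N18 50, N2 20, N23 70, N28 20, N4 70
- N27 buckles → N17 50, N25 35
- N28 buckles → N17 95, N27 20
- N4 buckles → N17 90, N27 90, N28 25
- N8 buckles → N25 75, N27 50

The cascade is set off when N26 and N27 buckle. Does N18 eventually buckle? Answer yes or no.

Round 1 — N26, N27 buckle (initial).
  N17: +50 → 50 ≥ 50
  N18: +50 → 50 ≥ 40
  N2: +20 → 20 < 90
  N23: +70 → 70 < 90
  N25: +35 → 35 < 40
  N28: +20 → 20 < 70
  N4: +70 → 70 ≥ 30
Round 2 — N17, N18, N4 buckle.
  N25: +25 → 60 ≥ 40
  N28: +25 → 45 < 70
Round 3 — N25 buckles.
  N8: +60 → 60 < 90
No further bucklings.

yes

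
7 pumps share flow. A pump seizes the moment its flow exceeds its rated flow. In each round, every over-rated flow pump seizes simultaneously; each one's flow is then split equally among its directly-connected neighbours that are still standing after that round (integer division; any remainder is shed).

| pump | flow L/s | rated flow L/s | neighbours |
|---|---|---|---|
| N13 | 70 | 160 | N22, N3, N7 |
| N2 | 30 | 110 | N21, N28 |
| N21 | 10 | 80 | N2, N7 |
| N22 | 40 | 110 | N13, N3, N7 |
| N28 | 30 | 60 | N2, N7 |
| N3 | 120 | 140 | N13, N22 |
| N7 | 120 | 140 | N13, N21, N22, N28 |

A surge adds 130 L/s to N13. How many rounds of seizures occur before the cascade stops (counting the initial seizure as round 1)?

5

Round 1 — N13 at 200 > 160. N13 seizes.
  N13 sheds 200 L/s to N22, N3, N7: 66 each (2 lost).
    N22: 40+66 = 106 ≤ 110
    N3: 120+66 = 186 > 140
    N7: 120+66 = 186 > 140
Round 2 — N3, N7 seize.
  N3 sheds 186 L/s to N22: 186 each.
    N22: 106+186 = 292 > 110
  N7 sheds 186 L/s to N21, N22, N28: 62 each.
    N21: 10+62 = 72 ≤ 80
    N22: 292+62 = 354 > 110
    N28: 30+62 = 92 > 60
Round 3 — N22, N28 seize.
  N22 sheds 354 L/s: no online neighbours, lost.
  N28 sheds 92 L/s to N2: 92 each.
    N2: 30+92 = 122 > 110
Round 4 — N2 seizes.
  N2 sheds 122 L/s to N21: 122 each.
    N21: 72+122 = 194 > 80
Round 5 — N21 seizes.
  N21 sheds 194 L/s: no online neighbours, lost.
No further seizures.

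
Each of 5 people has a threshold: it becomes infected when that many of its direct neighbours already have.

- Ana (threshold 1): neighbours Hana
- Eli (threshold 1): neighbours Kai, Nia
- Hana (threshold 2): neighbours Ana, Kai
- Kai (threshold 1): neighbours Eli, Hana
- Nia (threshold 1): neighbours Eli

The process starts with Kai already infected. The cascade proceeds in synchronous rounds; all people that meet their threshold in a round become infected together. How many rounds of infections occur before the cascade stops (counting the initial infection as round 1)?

Round 1 — Kai becomes infected (initial).
Round 2 — checking thresholds:
  Eli: 1 of 2 neighbours ≥ 1, becomes infected.
  Hana: 1 of 2 neighbours < 2, holds.
Round 3 — checking thresholds:
  Hana: 1 of 2 neighbours < 2, holds.
  Nia: 1 of 1 neighbours ≥ 1, becomes infected.
Round 4 — no new infections; cascade stops.

3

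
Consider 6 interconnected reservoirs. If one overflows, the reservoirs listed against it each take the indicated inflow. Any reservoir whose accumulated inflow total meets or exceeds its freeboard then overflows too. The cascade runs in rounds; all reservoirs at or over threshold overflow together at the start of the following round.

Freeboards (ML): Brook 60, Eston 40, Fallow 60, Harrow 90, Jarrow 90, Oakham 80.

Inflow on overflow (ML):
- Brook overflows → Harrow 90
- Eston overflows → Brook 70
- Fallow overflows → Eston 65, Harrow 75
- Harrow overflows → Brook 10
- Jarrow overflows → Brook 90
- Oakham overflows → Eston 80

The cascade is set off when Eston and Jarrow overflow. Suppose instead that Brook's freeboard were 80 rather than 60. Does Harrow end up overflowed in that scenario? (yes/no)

With Brook's freeboard at 80:
Round 1 — Eston, Jarrow overflow (initial).
  Brook: +70+90 → 160 ≥ 80
Round 2 — Brook overflows.
  Harrow: +90 → 90 ≥ 90
Round 3 — Harrow overflows.
No further overflows.

yes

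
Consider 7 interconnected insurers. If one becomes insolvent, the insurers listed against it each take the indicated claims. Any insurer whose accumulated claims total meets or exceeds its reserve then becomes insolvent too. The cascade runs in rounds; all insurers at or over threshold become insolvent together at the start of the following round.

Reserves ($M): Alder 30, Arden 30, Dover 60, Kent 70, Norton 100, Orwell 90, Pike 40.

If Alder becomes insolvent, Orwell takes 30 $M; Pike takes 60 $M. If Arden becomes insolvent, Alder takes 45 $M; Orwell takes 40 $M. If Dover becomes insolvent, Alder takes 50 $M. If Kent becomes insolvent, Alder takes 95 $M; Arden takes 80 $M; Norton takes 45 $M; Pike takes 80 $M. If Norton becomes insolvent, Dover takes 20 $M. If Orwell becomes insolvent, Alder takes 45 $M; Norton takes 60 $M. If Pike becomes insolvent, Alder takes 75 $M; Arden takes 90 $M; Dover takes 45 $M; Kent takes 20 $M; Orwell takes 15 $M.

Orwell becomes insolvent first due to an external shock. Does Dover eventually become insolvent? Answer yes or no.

Round 1 — Orwell becomes insolvent (initial).
  Alder: +45 → 45 ≥ 30
  Norton: +60 → 60 < 100
Round 2 — Alder becomes insolvent.
  Pike: +60 → 60 ≥ 40
Round 3 — Pike becomes insolvent.
  Arden: +90 → 90 ≥ 30
  Dover: +45 → 45 < 60
  Kent: +20 → 20 < 70
Round 4 — Arden becomes insolvent.
No further insolvencies.

no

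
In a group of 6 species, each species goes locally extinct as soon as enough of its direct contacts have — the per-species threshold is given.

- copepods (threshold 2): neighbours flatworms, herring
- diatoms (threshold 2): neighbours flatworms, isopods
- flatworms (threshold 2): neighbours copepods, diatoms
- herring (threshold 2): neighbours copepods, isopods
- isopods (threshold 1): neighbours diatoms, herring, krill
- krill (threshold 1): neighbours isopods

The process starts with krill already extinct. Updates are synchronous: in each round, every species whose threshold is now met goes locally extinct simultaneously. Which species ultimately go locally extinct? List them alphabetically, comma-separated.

Round 1 — krill goes locally extinct (initial).
Round 2 — checking thresholds:
  isopods: 1 of 3 neighbours ≥ 1, goes locally extinct.
Round 3 — no new extinctions; cascade stops.

isopods, krill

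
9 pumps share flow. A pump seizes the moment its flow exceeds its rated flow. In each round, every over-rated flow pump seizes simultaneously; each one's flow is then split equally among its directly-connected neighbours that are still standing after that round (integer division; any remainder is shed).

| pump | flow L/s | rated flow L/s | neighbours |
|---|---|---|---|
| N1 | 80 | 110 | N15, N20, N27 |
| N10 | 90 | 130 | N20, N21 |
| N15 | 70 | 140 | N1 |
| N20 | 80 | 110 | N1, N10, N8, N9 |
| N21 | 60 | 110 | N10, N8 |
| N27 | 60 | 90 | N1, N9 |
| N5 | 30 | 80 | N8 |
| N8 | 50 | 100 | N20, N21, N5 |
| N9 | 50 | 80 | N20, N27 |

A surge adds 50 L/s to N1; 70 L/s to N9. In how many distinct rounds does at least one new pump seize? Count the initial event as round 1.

Round 1 — N1 at 130 > 110; N9 at 120 > 80. N1, N9 seize.
  N1 sheds 130 L/s to N15, N20, N27: 43 each (1 lost).
    N15: 70+43 = 113 ≤ 140
    N20: 80+43 = 123 > 110
    N27: 60+43 = 103 > 90
  N9 sheds 120 L/s to N20, N27: 60 each.
    N20: 123+60 = 183 > 110
    N27: 103+60 = 163 > 90
Round 2 — N20, N27 seize.
  N20 sheds 183 L/s to N10, N8: 91 each (1 lost).
    N10: 90+91 = 181 > 130
    N8: 50+91 = 141 > 100
  N27 sheds 163 L/s: no online neighbours, lost.
Round 3 — N10, N8 seize.
  N10 sheds 181 L/s to N21: 181 each.
    N21: 60+181 = 241 > 110
  N8 sheds 141 L/s to N21, N5: 70 each (1 lost).
    N21: 241+70 = 311 > 110
    N5: 30+70 = 100 > 80
Round 4 — N21, N5 seize.
  N21 sheds 311 L/s: no online neighbours, lost.
  N5 sheds 100 L/s: no online neighbours, lost.
No further seizures.

4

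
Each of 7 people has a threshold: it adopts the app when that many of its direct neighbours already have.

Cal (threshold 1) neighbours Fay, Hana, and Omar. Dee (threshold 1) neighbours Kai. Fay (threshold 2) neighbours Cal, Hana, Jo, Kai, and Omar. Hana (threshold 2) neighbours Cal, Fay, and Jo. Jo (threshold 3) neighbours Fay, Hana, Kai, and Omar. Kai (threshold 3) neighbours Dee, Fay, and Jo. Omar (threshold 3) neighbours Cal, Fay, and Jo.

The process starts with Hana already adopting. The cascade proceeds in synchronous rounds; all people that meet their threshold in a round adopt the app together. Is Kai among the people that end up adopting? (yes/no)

Round 1 — Hana adopts the app (initial).
Round 2 — checking thresholds:
  Cal: 1 of 3 neighbours ≥ 1, adopts the app.
  Fay: 1 of 5 neighbours < 2, not yet.
  Jo: 1 of 4 neighbours < 3, not yet.
Round 3 — checking thresholds:
  Fay: 2 of 5 neighbours ≥ 2, adopts the app.
  Jo: 1 of 4 neighbours < 3, not yet.
  Omar: 1 of 3 neighbours < 3, not yet.
Round 4 — no new adoptions; cascade stops.

no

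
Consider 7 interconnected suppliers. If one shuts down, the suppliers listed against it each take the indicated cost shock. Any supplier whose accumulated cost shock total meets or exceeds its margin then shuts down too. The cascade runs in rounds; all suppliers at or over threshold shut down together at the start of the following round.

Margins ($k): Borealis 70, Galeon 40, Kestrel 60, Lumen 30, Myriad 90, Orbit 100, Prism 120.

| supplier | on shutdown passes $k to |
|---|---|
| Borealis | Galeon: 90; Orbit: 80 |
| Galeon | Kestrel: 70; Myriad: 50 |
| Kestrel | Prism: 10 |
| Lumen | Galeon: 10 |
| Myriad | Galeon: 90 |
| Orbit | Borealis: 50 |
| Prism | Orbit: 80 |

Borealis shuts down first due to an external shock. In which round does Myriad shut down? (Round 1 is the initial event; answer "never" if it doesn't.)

never

Round 1 — Borealis shuts down (initial).
  Galeon: +90 → 90 ≥ 40
  Orbit: +80 → 80 < 100
Round 2 — Galeon shuts down.
  Kestrel: +70 → 70 ≥ 60
  Myriad: +50 → 50 < 90
Round 3 — Kestrel shuts down.
  Prism: +10 → 10 < 120
No further shutdowns.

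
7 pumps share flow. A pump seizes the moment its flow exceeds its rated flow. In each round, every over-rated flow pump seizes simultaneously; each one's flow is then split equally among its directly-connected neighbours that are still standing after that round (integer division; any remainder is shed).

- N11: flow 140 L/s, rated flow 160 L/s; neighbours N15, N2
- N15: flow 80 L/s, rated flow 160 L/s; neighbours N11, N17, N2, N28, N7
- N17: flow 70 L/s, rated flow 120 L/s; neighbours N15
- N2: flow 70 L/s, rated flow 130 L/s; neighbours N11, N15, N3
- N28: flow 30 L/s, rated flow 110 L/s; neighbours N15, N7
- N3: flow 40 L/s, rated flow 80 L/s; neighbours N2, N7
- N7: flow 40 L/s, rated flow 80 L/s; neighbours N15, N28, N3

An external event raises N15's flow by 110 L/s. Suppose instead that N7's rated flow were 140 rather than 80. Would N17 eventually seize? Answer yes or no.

With N7's rated flow at 140:
Round 1 — N15 at 190 > 160. N15 seizes.
  N15 sheds 190 L/s to N11, N17, N2, N28, N7: 38 each.
    N11: 140+38 = 178 > 160
    N17: 70+38 = 108 ≤ 120
    N2: 70+38 = 108 ≤ 130
    N28: 30+38 = 68 ≤ 110
    N7: 40+38 = 78 ≤ 140
Round 2 — N11 seizes.
  N11 sheds 178 L/s to N2: 178 each.
    N2: 108+178 = 286 > 130
Round 3 — N2 seizes.
  N2 sheds 286 L/s to N3: 286 each.
    N3: 40+286 = 326 > 80
Round 4 — N3 seizes.
  N3 sheds 326 L/s to N7: 326 each.
    N7: 78+326 = 404 > 140
Round 5 — N7 seizes.
  N7 sheds 404 L/s to N28: 404 each.
    N28: 68+404 = 472 > 110
Round 6 — N28 seizes.
  N28 sheds 472 L/s: no online neighbours, lost.
No further seizures.

no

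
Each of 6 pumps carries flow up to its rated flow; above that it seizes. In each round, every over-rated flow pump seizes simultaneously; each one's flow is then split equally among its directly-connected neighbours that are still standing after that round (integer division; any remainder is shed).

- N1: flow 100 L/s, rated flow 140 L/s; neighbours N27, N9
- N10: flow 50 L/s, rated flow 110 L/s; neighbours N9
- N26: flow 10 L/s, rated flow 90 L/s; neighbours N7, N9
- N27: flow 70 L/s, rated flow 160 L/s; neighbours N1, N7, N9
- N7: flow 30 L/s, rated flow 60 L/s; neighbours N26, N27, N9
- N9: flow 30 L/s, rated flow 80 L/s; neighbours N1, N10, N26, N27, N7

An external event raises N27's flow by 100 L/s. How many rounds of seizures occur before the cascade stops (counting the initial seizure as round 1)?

Round 1 — N27 at 170 > 160. N27 seizes.
  N27 sheds 170 L/s to N1, N7, N9: 56 each (2 lost).
    N1: 100+56 = 156 > 140
    N7: 30+56 = 86 > 60
    N9: 30+56 = 86 > 80
Round 2 — N1, N7, N9 seize.
  N1 sheds 156 L/s: no online neighbours, lost.
  N7 sheds 86 L/s to N26: 86 each.
    N26: 10+86 = 96 > 90
  N9 sheds 86 L/s to N10, N26: 43 each.
    N10: 50+43 = 93 ≤ 110
    N26: 96+43 = 139 > 90
Round 3 — N26 seizes.
  N26 sheds 139 L/s: no online neighbours, lost.
No further seizures.

3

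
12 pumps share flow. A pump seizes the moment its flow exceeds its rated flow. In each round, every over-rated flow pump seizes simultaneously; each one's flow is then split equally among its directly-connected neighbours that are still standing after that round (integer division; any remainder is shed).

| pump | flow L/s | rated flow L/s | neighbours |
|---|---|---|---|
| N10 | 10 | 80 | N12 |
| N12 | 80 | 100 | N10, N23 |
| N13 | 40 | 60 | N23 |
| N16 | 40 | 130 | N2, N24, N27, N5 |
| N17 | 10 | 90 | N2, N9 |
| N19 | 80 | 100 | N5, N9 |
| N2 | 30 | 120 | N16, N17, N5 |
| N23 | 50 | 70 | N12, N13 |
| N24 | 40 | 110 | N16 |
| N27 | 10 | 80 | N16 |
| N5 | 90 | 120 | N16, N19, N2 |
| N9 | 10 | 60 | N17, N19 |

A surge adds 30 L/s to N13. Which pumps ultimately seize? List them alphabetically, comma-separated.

N10, N12, N13, N23

Round 1 — N13 at 70 > 60. N13 seizes.
  N13 sheds 70 L/s to N23: 70 each.
    N23: 50+70 = 120 > 70
Round 2 — N23 seizes.
  N23 sheds 120 L/s to N12: 120 each.
    N12: 80+120 = 200 > 100
Round 3 — N12 seizes.
  N12 sheds 200 L/s to N10: 200 each.
    N10: 10+200 = 210 > 80
Round 4 — N10 seizes.
  N10 sheds 210 L/s: no online neighbours, lost.
No further seizures.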